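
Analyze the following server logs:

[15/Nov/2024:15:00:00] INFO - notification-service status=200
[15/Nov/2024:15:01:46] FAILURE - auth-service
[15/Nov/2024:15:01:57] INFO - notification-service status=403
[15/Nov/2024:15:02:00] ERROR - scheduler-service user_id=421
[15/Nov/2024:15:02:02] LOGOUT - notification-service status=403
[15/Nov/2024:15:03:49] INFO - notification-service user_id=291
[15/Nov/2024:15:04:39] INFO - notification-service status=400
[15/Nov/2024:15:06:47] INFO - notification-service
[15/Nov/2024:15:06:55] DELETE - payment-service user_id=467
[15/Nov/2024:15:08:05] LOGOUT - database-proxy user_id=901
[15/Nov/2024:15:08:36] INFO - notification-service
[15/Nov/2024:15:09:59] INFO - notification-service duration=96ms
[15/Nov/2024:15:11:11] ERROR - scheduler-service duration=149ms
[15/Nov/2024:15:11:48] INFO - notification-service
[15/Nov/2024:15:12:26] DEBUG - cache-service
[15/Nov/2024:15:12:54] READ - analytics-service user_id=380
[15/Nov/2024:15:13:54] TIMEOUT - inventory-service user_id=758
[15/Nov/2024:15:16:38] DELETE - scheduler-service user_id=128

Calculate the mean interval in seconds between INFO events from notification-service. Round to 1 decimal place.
101.1

To calculate average interval:

1. Find all INFO events for notification-service in order
2. Calculate time gaps between consecutive events
3. Compute mean of gaps: 708 / 7 = 101.1 seconds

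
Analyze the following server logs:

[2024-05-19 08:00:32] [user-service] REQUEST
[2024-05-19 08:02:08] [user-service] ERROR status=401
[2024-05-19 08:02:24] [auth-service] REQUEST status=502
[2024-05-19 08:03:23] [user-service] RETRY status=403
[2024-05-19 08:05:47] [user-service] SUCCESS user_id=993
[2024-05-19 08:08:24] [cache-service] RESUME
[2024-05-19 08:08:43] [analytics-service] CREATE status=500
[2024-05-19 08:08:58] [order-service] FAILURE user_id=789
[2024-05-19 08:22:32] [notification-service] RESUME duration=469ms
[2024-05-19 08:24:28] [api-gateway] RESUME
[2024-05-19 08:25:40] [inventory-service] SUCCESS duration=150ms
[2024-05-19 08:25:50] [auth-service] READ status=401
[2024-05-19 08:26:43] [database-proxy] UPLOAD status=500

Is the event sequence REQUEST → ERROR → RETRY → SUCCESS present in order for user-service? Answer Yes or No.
Yes

To verify sequence order:

1. Find all events in sequence REQUEST → ERROR → RETRY → SUCCESS for user-service
2. Extract their timestamps
3. Check if timestamps are in ascending order
4. Result: Yes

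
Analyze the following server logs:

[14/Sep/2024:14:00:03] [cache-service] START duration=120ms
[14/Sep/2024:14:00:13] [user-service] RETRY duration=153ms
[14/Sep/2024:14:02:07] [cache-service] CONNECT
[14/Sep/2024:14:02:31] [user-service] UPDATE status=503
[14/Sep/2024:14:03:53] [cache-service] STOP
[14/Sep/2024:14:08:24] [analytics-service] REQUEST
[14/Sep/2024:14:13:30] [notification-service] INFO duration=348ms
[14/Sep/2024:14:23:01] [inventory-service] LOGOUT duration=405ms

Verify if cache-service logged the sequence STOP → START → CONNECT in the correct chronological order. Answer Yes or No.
No

To verify sequence order:

1. Find all events in sequence STOP → START → CONNECT for cache-service
2. Extract their timestamps
3. Check if timestamps are in ascending order
4. Result: No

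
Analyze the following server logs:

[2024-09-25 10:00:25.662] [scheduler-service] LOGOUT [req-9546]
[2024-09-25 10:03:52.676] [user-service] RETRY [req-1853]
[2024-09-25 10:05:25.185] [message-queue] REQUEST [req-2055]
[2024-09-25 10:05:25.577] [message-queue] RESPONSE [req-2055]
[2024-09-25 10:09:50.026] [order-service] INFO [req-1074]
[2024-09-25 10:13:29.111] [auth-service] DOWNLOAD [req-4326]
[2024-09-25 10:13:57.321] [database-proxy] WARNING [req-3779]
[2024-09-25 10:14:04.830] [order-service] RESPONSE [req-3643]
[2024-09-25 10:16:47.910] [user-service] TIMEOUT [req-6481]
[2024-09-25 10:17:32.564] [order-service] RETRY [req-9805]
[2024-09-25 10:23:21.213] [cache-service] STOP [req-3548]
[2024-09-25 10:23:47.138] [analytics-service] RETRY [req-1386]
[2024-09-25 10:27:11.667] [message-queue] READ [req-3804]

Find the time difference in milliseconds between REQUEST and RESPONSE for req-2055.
392

To calculate latency:

1. Find REQUEST with id req-2055: 2024-09-25 10:05:25.185
2. Find RESPONSE with id req-2055: 2024-09-25 10:05:25.577
3. Latency: 2024-09-25 10:05:25.577 - 2024-09-25 10:05:25.185 = 392ms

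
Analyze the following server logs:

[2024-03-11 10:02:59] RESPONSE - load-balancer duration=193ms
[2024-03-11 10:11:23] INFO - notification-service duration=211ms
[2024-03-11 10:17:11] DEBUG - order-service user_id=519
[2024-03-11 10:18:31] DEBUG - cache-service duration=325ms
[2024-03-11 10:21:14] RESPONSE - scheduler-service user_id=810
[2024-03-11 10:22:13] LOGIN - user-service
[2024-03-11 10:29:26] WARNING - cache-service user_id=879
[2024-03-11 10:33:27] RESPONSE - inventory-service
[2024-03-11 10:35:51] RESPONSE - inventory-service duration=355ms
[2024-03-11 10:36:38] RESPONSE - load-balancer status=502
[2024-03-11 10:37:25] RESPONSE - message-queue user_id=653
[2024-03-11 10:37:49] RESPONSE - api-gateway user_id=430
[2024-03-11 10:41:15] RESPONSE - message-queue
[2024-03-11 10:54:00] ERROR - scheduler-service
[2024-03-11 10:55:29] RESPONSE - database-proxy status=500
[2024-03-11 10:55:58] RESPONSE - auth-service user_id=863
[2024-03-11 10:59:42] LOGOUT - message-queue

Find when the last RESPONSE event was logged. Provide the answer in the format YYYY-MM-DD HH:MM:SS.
2024-03-11 10:55:58

To find the last event:

1. Filter for all RESPONSE events
2. Sort by timestamp
3. Select the last one
4. Timestamp: 2024-03-11 10:55:58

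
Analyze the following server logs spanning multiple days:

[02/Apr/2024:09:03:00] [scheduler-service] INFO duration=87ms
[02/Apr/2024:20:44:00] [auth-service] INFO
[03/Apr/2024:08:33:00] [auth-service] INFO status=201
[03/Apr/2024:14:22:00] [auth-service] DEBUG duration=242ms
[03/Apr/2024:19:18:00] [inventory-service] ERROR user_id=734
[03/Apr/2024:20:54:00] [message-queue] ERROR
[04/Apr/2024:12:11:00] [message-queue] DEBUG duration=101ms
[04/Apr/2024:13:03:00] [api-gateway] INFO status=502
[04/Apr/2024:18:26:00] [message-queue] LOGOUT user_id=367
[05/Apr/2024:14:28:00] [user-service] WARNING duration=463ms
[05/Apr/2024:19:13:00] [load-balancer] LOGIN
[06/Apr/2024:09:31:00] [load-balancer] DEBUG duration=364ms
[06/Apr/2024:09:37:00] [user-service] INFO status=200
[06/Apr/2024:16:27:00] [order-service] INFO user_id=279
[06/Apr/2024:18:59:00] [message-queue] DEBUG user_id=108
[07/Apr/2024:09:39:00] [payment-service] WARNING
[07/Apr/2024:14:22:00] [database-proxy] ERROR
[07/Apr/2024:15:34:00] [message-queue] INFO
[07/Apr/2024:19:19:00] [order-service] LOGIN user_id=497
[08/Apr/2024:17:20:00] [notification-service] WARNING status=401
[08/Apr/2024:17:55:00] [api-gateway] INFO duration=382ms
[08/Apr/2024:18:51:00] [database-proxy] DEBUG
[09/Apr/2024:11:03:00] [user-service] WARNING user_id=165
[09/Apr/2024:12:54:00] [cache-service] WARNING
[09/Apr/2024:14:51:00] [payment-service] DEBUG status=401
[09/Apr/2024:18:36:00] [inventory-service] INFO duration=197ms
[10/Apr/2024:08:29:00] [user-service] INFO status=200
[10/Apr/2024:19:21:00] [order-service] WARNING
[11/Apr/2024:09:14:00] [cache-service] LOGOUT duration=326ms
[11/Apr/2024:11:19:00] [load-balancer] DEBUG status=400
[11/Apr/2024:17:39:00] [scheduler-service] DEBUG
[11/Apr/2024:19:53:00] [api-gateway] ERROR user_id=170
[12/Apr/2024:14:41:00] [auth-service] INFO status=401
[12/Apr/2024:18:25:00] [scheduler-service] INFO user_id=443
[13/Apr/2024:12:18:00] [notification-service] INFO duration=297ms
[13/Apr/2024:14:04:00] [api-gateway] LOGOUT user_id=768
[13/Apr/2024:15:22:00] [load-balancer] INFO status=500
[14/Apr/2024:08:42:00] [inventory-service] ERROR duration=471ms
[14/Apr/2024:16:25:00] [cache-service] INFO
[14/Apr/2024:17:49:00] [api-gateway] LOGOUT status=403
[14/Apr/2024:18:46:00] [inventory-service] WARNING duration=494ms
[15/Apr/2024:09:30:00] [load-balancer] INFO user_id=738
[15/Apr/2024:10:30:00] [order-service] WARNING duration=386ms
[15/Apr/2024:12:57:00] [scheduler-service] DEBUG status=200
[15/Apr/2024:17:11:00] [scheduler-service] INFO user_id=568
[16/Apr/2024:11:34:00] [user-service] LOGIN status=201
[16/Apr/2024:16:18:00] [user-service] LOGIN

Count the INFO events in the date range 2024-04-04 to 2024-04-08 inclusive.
5

To filter by date range:

1. Date range: 2024-04-04 through 2024-04-08, both dates inclusive
2. Filter for INFO events whose date falls in this range
3. Count matching events: 5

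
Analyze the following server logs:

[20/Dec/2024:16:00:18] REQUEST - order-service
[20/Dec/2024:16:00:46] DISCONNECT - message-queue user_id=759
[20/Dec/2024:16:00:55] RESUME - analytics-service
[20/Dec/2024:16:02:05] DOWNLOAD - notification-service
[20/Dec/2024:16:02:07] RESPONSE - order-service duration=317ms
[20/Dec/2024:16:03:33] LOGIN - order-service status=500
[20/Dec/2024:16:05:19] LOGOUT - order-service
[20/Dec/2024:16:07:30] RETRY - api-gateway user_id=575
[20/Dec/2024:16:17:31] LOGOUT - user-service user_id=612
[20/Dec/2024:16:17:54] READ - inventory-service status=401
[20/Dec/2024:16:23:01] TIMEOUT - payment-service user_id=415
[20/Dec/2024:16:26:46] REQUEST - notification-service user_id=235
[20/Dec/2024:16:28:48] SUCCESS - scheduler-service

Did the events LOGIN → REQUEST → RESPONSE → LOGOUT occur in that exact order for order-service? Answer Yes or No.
No

To verify sequence order:

1. Find all events in sequence LOGIN → REQUEST → RESPONSE → LOGOUT for order-service
2. Extract their timestamps
3. Check if timestamps are in ascending order
4. Result: No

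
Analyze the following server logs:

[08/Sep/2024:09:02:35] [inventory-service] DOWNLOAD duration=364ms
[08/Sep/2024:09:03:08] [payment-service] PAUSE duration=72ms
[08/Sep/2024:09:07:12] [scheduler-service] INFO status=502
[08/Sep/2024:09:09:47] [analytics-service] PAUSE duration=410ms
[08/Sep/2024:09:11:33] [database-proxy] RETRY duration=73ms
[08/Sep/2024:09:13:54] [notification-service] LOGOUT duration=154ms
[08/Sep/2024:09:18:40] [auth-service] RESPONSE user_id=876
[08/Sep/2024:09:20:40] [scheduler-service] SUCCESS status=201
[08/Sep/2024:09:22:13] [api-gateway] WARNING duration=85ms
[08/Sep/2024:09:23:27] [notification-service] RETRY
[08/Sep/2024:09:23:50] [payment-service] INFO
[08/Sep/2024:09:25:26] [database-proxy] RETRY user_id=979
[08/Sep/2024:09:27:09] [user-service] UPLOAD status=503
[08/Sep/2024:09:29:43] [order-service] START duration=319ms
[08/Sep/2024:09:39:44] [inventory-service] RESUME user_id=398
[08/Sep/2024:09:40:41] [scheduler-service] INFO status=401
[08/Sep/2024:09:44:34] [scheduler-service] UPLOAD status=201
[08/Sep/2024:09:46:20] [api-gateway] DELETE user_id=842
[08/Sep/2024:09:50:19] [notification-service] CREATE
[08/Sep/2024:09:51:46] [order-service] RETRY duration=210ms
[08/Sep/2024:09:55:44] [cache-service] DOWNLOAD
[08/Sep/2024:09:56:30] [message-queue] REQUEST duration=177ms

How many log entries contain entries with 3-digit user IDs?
4

To find matching entries:

1. Pattern to match: entries with 3-digit user IDs
2. Scan each log entry for the pattern
3. Count matches: 4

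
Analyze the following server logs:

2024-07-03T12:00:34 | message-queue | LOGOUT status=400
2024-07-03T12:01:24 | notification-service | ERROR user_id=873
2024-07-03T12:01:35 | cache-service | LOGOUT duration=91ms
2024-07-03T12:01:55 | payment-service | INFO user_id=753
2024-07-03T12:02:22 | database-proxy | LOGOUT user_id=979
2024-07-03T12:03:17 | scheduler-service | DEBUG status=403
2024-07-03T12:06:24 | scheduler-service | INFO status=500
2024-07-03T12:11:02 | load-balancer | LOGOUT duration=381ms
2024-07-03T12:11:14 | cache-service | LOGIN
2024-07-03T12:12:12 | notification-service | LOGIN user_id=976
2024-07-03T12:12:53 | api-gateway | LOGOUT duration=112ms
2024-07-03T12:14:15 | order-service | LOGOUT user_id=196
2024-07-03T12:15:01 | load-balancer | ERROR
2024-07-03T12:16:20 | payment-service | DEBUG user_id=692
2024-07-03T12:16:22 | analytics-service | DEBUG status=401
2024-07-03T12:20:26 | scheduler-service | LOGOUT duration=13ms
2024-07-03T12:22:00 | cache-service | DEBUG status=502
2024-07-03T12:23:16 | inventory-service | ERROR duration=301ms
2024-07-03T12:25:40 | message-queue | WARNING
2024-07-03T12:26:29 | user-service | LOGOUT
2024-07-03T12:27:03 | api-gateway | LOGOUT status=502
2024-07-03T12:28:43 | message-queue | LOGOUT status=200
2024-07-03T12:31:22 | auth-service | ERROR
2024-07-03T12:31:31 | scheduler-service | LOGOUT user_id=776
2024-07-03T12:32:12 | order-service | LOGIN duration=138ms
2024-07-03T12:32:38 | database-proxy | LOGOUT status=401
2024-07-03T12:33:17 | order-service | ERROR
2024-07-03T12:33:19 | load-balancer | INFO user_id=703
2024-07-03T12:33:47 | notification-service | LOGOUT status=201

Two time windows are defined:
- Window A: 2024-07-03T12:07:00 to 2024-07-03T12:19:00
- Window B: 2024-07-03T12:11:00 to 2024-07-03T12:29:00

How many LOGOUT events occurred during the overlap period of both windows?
3

To find overlap events:

1. Window A: 2024-07-03T12:07:00 to 2024-07-03T12:19:00
2. Window B: 2024-07-03T12:11:00 to 2024-07-03T12:29:00
3. Overlap period: 2024-07-03T12:11:00 to 2024-07-03T12:19:00
4. Count LOGOUT events in overlap: 3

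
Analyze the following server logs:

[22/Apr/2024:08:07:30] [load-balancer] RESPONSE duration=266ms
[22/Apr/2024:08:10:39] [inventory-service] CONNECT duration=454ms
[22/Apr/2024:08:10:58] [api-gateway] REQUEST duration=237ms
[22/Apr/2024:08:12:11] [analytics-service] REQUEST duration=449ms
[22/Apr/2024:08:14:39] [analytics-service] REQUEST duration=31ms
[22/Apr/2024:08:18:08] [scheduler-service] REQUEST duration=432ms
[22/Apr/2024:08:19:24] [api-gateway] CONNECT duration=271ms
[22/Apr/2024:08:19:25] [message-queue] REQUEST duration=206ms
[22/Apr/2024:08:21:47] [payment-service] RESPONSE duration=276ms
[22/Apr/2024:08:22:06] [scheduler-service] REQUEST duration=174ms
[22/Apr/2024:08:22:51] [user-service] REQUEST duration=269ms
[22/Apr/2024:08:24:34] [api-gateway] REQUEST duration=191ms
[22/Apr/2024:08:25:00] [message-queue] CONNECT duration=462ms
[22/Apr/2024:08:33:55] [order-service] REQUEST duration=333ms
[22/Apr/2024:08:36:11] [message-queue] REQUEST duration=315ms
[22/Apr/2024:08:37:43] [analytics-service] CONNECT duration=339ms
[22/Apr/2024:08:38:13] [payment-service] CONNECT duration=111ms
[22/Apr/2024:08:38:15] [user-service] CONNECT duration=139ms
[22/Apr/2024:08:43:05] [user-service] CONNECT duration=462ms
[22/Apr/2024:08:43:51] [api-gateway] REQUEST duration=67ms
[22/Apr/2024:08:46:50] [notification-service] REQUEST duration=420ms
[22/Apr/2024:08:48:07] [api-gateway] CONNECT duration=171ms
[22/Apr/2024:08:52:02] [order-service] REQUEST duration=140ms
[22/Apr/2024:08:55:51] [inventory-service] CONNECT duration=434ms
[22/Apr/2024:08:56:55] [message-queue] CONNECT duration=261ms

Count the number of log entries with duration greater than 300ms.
10

To count timeouts:

1. Threshold: 300ms
2. Extract duration from each log entry
3. Count entries where duration > 300
4. Timeout count: 10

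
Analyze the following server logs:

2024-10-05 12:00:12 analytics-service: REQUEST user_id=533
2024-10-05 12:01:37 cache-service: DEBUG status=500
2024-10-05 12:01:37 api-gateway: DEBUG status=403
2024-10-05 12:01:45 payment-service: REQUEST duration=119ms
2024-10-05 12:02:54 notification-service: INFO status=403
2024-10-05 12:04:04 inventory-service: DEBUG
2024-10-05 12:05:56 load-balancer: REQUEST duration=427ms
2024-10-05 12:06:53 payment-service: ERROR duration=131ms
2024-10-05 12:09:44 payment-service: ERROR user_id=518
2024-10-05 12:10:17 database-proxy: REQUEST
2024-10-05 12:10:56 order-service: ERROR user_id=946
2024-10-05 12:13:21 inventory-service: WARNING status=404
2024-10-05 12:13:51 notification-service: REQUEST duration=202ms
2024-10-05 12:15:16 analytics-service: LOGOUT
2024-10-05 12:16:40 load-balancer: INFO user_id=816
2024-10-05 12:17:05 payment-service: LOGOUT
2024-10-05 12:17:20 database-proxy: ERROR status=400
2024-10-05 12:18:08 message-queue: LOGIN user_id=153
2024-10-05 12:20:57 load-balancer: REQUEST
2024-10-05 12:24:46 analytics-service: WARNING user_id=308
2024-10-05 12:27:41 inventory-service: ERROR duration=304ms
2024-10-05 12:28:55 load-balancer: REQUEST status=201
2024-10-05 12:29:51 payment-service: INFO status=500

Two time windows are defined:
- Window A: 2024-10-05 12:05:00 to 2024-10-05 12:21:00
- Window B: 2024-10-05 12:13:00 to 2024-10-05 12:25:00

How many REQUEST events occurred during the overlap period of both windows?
2

To find overlap events:

1. Window A: 2024-10-05 12:05:00 to 2024-10-05 12:21:00
2. Window B: 2024-10-05 12:13:00 to 2024-10-05 12:25:00
3. Overlap period: 2024-10-05 12:13:00 to 2024-10-05 12:21:00
4. Count REQUEST events in overlap: 2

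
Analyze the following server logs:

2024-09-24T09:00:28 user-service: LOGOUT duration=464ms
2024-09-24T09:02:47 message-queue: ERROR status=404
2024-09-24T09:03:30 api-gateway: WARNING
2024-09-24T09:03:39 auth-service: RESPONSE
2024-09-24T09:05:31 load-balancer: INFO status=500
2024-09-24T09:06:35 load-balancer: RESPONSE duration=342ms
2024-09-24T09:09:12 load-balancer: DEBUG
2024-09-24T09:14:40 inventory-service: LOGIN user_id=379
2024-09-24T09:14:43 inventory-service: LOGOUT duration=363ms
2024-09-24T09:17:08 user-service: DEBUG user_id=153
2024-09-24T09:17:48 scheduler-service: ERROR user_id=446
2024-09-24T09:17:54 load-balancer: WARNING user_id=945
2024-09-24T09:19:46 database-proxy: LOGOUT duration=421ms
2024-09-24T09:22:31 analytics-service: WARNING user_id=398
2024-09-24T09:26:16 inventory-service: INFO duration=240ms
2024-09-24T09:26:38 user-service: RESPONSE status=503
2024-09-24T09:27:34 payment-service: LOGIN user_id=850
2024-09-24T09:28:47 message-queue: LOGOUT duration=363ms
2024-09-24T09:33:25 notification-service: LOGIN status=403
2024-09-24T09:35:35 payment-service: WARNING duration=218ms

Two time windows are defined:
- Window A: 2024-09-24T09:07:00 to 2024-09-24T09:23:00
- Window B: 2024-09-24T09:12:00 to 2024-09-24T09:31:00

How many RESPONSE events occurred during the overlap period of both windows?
0

To find overlap events:

1. Window A: 2024-09-24T09:07:00 to 2024-09-24T09:23:00
2. Window B: 2024-09-24T09:12:00 to 2024-09-24T09:31:00
3. Overlap period: 2024-09-24T09:12:00 to 2024-09-24T09:23:00
4. Count RESPONSE events in overlap: 0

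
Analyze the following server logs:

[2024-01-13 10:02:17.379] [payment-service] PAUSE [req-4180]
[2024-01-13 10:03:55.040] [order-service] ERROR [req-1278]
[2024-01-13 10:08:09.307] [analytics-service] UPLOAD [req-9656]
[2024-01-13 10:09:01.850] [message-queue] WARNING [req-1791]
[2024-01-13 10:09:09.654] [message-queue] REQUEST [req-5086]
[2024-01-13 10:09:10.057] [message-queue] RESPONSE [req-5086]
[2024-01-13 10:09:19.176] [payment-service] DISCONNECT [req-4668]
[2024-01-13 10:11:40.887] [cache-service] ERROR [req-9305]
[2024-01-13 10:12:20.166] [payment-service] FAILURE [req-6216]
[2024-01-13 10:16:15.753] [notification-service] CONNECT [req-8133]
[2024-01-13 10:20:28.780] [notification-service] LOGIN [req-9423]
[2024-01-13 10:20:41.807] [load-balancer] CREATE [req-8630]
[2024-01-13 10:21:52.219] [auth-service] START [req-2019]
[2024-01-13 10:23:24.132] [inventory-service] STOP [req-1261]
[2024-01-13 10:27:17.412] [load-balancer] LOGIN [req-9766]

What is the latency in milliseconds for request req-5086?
403

To calculate latency:

1. Find REQUEST with id req-5086: 2024-01-13 10:09:09.654
2. Find RESPONSE with id req-5086: 2024-01-13 10:09:10.057
3. Latency: 2024-01-13 10:09:10.057 - 2024-01-13 10:09:09.654 = 403ms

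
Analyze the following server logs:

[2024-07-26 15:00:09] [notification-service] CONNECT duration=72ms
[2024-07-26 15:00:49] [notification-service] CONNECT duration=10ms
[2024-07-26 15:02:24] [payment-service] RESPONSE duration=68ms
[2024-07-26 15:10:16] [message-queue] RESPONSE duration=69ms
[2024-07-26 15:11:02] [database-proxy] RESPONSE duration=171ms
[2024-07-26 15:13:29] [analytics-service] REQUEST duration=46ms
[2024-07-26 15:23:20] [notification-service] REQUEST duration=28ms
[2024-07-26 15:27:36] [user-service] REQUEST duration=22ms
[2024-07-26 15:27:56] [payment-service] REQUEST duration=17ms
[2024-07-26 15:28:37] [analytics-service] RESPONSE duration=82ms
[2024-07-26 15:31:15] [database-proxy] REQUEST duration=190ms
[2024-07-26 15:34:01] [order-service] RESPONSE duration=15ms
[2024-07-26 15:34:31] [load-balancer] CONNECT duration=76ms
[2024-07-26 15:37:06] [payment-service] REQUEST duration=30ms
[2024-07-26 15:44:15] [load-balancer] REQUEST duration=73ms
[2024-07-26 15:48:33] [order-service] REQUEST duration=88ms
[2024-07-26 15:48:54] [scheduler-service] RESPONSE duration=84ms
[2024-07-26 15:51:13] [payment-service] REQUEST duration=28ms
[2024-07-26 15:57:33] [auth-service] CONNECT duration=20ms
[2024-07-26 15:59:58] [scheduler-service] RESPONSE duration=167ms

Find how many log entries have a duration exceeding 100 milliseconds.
3

To count timeouts:

1. Threshold: 100ms
2. Extract duration from each log entry
3. Count entries where duration > 100
4. Timeout count: 3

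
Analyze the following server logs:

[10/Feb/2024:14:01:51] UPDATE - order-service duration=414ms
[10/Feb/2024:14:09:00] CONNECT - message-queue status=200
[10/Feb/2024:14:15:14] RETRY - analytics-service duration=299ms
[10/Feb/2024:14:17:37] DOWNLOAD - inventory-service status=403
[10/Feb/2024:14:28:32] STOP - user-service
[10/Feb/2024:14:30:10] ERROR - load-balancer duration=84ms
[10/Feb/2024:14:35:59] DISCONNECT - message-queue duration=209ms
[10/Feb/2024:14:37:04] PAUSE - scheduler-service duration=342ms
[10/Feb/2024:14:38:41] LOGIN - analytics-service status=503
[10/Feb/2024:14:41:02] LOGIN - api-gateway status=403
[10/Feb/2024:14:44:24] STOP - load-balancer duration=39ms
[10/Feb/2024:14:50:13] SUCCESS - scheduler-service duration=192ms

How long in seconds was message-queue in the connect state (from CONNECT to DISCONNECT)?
1619

To calculate state duration:

1. Find CONNECT event for message-queue: 10/Feb/2024:14:09:00
2. Find DISCONNECT event for message-queue: 10/Feb/2024:14:35:59
3. Calculate duration: 10/Feb/2024:14:35:59 - 10/Feb/2024:14:09:00 = 1619 seconds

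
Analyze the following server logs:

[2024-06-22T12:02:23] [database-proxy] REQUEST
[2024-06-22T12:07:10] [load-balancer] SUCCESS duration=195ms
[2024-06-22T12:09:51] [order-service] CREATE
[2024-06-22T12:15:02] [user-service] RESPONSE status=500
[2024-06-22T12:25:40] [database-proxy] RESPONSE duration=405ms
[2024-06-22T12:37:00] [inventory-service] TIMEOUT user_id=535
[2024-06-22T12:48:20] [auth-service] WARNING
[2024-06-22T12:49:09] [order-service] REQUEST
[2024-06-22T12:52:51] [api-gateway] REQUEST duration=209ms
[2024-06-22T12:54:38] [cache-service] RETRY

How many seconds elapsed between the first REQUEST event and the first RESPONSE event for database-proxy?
1397

To find the time between events:

1. Locate the first REQUEST event for database-proxy: 2024-06-22T12:02:23
2. Locate the first RESPONSE event for database-proxy: 2024-06-22T12:25:40
3. Calculate the difference: 2024-06-22T12:25:40 - 2024-06-22T12:02:23 = 1397 seconds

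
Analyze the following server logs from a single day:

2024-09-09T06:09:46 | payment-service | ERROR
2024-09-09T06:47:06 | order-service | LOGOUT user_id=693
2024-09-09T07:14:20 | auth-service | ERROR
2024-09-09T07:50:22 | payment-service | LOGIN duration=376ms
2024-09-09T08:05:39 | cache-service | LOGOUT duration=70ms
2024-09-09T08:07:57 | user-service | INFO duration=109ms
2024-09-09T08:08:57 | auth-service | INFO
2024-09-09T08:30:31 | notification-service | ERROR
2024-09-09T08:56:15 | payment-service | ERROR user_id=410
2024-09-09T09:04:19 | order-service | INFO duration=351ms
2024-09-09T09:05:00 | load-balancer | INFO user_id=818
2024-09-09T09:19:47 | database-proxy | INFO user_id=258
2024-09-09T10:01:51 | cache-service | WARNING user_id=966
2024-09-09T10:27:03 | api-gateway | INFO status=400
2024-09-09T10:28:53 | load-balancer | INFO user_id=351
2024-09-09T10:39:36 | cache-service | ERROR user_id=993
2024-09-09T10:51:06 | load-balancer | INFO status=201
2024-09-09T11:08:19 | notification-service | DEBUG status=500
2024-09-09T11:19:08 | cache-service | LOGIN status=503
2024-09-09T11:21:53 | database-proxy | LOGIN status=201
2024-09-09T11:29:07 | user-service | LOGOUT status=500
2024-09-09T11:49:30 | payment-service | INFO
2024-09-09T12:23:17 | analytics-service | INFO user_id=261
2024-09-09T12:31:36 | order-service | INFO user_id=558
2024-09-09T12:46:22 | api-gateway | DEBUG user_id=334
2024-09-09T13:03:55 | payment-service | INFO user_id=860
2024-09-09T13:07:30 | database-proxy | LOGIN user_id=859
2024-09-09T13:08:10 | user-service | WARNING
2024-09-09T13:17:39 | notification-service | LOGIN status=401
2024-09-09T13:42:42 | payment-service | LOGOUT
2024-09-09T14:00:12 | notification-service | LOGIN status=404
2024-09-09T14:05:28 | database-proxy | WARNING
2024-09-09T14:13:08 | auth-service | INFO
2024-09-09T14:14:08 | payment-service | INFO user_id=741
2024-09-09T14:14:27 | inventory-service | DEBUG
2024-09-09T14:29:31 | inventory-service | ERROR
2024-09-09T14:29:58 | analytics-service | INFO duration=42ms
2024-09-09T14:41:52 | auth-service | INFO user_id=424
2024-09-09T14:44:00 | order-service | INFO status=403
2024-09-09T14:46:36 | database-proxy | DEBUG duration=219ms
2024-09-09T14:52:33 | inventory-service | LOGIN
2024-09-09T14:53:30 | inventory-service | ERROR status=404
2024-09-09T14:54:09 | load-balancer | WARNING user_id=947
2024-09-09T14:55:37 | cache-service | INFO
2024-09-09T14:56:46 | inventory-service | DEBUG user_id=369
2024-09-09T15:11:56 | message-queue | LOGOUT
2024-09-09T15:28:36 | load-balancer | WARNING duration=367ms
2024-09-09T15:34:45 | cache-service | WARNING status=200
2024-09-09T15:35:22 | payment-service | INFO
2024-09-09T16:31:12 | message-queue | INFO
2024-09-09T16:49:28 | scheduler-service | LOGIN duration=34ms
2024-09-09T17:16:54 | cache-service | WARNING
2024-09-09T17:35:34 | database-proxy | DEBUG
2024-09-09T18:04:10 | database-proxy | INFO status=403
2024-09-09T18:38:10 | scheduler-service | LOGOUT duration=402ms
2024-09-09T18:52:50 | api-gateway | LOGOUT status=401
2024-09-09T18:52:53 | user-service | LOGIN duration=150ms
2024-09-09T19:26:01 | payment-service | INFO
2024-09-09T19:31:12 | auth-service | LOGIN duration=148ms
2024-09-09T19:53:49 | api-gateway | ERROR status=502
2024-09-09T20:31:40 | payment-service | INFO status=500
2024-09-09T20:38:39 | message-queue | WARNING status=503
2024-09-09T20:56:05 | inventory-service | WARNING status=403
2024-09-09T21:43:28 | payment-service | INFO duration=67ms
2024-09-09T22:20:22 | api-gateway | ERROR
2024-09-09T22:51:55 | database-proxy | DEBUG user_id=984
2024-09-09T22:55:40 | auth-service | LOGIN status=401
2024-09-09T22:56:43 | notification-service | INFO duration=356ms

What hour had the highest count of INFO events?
14

To find the peak hour:

1. Group all INFO events by hour
2. Count events in each hour
3. Find hour with maximum count
4. Peak hour: 14 (with 6 events)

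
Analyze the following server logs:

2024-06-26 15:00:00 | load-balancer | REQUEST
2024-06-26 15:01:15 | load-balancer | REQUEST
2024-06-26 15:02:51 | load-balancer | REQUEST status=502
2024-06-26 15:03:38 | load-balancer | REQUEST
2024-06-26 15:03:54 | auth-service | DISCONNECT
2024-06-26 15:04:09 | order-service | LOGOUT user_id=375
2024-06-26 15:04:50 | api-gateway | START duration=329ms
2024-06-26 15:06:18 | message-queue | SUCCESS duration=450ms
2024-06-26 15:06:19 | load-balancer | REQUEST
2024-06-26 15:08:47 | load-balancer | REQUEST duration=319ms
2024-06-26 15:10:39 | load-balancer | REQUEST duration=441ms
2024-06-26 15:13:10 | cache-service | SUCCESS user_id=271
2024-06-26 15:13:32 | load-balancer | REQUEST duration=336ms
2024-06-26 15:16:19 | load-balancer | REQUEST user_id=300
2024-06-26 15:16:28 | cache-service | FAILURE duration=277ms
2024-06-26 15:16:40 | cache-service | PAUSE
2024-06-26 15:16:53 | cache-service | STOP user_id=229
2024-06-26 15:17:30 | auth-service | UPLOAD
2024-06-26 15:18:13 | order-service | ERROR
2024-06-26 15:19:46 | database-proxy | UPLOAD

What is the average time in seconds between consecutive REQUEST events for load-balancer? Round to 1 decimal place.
122.4

To calculate average interval:

1. Find all REQUEST events for load-balancer in order
2. Calculate time gaps between consecutive events
3. Compute mean of gaps: 979 / 8 = 122.4 seconds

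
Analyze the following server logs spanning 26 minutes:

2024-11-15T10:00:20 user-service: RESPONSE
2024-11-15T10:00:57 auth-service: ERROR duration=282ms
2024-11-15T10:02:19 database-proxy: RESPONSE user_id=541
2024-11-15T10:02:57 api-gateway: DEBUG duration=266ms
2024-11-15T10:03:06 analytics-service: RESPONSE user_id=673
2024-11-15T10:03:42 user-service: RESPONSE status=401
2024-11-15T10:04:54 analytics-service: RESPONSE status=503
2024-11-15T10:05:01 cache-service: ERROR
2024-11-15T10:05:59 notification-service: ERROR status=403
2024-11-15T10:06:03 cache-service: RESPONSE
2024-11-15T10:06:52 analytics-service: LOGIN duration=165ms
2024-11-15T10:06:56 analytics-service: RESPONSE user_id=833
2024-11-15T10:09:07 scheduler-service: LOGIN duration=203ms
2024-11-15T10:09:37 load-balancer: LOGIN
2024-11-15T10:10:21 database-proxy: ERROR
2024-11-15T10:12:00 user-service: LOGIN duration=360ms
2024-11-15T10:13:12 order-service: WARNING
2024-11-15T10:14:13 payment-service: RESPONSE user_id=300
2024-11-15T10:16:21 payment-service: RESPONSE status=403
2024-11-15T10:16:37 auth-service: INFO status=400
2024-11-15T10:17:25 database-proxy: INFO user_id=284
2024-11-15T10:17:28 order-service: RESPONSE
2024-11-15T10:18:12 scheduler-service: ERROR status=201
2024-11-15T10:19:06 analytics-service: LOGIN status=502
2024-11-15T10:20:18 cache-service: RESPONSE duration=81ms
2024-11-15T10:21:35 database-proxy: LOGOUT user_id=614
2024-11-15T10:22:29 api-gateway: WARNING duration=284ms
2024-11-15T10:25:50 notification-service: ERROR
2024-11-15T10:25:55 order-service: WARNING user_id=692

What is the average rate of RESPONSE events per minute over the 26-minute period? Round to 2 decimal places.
0.42

To calculate the rate:

1. Count total RESPONSE events: 11
2. Total time period: 26 minutes
3. Rate = 11 / 26 = 0.42 events per minute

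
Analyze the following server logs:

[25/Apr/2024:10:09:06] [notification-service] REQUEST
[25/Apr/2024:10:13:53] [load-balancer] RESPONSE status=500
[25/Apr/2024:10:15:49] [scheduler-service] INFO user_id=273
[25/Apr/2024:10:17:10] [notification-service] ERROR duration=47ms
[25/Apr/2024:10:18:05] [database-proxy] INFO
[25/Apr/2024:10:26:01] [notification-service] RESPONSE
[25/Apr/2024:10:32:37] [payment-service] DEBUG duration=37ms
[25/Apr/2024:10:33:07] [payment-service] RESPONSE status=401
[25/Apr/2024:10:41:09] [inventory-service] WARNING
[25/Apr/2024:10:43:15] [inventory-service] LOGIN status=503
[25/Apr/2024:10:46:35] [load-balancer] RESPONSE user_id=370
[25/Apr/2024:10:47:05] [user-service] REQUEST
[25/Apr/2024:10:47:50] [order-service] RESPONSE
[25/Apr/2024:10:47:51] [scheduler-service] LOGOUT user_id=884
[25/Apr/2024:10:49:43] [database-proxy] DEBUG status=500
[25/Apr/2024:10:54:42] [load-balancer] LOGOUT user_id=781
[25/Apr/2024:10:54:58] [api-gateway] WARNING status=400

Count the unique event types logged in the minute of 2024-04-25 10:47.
3

To count unique event types:

1. Filter events in the minute starting at 2024-04-25 10:47
2. Extract event types from matching entries
3. Count unique types: 3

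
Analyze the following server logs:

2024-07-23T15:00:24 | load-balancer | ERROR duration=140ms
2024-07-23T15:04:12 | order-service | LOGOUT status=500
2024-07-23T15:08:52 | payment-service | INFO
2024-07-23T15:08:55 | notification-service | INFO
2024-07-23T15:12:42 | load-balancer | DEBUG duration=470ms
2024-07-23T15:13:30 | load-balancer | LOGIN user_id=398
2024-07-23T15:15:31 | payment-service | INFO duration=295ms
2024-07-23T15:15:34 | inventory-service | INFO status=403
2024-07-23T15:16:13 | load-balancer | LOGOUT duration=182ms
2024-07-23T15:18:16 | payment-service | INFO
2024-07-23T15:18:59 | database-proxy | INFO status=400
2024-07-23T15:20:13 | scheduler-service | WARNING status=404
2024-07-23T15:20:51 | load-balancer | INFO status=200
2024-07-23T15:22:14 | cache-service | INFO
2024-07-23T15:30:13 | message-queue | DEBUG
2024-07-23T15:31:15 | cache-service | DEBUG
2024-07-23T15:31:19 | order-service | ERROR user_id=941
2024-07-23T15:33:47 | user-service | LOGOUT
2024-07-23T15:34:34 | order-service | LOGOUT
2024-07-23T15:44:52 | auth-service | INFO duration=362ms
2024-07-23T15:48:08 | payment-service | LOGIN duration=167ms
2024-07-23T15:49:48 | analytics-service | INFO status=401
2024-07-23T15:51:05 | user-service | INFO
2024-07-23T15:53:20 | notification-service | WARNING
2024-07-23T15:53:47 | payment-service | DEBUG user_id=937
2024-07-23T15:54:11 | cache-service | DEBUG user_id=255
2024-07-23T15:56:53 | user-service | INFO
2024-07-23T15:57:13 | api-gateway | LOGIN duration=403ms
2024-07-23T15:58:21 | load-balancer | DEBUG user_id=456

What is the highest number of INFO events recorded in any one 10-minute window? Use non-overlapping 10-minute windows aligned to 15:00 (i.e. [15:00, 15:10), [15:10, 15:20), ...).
4

To find the burst window:

1. Divide the log period into non-overlapping 10-minute windows starting at 15:00
2. Count INFO events in each window
3. Find the window with maximum count
4. Maximum events in a window: 4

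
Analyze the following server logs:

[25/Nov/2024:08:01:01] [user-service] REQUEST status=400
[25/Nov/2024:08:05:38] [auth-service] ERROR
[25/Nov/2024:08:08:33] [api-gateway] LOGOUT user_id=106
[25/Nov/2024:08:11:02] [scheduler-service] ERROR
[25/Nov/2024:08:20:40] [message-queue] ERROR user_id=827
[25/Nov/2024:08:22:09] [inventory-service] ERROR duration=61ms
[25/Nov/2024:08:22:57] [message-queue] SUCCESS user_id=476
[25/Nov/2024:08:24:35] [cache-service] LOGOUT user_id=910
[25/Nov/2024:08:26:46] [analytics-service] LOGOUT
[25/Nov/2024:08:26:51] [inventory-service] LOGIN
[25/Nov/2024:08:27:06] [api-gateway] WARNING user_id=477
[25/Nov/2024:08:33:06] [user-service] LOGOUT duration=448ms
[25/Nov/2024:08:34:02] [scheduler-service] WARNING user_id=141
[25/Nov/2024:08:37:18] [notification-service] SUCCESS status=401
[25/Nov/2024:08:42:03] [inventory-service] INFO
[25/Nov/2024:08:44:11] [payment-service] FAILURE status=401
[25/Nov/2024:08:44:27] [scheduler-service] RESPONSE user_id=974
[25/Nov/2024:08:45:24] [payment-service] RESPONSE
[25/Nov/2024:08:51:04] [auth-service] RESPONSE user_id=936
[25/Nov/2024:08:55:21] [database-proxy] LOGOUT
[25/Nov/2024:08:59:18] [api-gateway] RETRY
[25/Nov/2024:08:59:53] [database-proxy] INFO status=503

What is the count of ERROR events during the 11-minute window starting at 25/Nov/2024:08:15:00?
2

To count events in the time window:

1. Window boundaries: 25/Nov/2024:08:15:00 to 25/Nov/2024:08:26:00
2. Filter for ERROR events within this window
3. Count matching events: 2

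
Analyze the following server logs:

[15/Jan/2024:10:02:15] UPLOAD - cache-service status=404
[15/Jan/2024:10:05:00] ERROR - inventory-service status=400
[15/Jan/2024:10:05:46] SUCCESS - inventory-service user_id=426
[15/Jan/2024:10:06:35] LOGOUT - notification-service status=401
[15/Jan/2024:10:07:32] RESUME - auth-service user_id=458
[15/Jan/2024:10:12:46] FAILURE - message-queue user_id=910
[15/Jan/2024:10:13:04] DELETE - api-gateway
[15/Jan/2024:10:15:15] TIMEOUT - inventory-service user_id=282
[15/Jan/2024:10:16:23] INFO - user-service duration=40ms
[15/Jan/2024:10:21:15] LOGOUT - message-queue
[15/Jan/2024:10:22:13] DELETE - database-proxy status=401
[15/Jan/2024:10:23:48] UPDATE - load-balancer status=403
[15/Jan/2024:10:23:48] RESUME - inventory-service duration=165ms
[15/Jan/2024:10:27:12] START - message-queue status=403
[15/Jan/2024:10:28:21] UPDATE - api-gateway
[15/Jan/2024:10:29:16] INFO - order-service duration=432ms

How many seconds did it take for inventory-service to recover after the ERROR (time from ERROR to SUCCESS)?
46

To calculate recovery time:

1. Find ERROR event for inventory-service: 15/Jan/2024:10:05:00
2. Find next SUCCESS event for inventory-service: 15/Jan/2024:10:05:46
3. Recovery time: 15/Jan/2024:10:05:46 - 15/Jan/2024:10:05:00 = 46 seconds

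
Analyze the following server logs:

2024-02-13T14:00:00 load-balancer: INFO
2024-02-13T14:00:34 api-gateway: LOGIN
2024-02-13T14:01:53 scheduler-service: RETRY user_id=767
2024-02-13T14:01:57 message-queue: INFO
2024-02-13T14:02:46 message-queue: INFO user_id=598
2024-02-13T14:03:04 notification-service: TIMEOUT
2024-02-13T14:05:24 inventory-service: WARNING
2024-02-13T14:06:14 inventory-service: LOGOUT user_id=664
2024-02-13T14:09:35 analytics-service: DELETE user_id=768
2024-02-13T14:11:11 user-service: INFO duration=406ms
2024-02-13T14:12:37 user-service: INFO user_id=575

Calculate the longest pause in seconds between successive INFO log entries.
505

To find the longest gap:

1. Extract all INFO events in chronological order
2. Calculate time differences between consecutive events
3. Find the maximum difference
4. Longest gap: 505 seconds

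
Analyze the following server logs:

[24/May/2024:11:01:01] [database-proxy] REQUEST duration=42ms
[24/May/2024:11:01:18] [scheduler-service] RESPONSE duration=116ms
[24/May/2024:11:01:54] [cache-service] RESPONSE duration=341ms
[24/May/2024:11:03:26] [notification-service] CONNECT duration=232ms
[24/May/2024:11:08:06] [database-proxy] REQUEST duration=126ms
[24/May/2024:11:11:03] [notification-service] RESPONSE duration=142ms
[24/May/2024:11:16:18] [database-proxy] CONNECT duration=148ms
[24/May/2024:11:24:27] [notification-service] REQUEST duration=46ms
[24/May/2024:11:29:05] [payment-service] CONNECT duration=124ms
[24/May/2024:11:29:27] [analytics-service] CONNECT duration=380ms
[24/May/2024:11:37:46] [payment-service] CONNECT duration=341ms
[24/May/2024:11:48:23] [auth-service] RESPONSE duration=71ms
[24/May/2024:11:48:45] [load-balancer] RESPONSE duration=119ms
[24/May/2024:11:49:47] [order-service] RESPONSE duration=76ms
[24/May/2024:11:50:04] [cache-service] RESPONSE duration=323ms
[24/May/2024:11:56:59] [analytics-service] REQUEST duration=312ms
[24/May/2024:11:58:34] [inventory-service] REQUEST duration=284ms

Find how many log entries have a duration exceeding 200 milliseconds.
7

To count timeouts:

1. Threshold: 200ms
2. Extract duration from each log entry
3. Count entries where duration > 200
4. Timeout count: 7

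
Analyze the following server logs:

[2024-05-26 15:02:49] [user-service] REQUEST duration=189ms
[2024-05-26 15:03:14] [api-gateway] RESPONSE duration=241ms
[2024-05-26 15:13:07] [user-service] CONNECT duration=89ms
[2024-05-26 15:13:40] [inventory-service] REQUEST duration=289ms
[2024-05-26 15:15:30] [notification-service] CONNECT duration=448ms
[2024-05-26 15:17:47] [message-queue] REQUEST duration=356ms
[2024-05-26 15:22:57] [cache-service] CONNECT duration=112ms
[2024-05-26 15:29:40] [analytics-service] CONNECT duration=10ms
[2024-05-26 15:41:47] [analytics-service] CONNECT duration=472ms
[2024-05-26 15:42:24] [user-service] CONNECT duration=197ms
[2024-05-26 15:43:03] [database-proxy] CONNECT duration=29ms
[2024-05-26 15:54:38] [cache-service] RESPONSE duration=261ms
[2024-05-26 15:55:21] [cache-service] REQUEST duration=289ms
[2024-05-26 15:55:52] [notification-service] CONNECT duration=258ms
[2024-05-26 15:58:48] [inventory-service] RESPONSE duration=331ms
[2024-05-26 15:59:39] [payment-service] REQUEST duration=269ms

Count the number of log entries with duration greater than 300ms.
4

To count timeouts:

1. Threshold: 300ms
2. Extract duration from each log entry
3. Count entries where duration > 300
4. Timeout count: 4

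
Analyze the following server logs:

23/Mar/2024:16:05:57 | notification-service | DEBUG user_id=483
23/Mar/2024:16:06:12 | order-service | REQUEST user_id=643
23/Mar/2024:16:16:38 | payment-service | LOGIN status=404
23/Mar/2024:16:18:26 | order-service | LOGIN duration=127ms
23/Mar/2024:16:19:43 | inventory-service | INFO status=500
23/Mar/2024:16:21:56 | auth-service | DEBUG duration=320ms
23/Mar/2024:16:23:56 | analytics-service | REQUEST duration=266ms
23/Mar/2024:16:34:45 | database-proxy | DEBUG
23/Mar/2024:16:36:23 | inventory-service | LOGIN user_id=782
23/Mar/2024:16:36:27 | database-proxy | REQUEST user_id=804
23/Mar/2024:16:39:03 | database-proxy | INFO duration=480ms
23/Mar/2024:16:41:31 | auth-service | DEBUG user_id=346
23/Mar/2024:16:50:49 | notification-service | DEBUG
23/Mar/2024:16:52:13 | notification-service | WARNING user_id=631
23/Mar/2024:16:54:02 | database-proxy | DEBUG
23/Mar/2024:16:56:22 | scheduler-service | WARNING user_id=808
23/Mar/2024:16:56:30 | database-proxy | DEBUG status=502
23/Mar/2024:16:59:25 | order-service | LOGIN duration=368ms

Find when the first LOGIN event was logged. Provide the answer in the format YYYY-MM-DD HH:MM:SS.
2024-03-23 16:16:38

To find the first event:

1. Filter for all LOGIN events
2. Sort by timestamp
3. Select the first one
4. Timestamp: 2024-03-23 16:16:38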